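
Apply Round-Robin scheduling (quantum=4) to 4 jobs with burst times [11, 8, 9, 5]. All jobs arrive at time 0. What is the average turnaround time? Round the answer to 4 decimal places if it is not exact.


Time quantum = 4
Execution trace:
  J1 runs 4 units, time = 4
  J2 runs 4 units, time = 8
  J3 runs 4 units, time = 12
  J4 runs 4 units, time = 16
  J1 runs 4 units, time = 20
  J2 runs 4 units, time = 24
  J3 runs 4 units, time = 28
  J4 runs 1 units, time = 29
  J1 runs 3 units, time = 32
  J3 runs 1 units, time = 33
Finish times: [32, 24, 33, 29]
Average turnaround = 118/4 = 29.5

29.5


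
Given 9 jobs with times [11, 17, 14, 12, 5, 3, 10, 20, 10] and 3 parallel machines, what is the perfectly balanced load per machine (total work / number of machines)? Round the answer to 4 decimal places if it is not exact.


Total processing time = 11 + 17 + 14 + 12 + 5 + 3 + 10 + 20 + 10 = 102
Number of machines = 3
Ideal balanced load = 102 / 3 = 34.0

34.0


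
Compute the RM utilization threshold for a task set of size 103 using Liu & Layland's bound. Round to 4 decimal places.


Compute 2^(1/103) = 1.0067522788
Subtract 1: 1.0067522788 - 1 = 0.0067522788
Multiply by n: 103 * 0.0067522788 = 0.6954847164
Round to 4 dp: 0.6955

0.6955


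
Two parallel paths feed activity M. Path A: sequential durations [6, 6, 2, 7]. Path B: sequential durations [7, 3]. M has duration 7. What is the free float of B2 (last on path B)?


ES(B2) = sum of predecessors on chain B = 7
EF(B2) = ES + duration = 7 + 3 = 10
Successor of B2 is M. ES(M) = max(sum(A), sum(B)) = max(21, 10) = 21
Free float = ES(successor) - EF(current) = 21 - 10 = 11

11


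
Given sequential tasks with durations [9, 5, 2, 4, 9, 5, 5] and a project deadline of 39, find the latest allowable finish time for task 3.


LF(activity 3) = deadline - sum of successor durations
Successors: activities 4 through 7 with durations [4, 9, 5, 5]
Sum of successor durations = 23
LF = 39 - 23 = 16

16


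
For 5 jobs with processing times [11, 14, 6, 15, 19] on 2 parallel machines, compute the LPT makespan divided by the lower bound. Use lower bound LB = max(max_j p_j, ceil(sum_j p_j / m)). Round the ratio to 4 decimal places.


LPT order: [19, 15, 14, 11, 6]
Machine loads after assignment: [30, 35]
LPT makespan = 35
Lower bound = max(max_job, ceil(total/2)) = max(19, 33) = 33
Ratio = 35 / 33 = 1.0606

1.0606


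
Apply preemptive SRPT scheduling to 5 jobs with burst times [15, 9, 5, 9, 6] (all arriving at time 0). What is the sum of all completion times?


Since all jobs arrive at t=0, SRPT equals SPT ordering.
SPT order: [5, 6, 9, 9, 15]
Completion times:
  Job 1: p=5, C=5
  Job 2: p=6, C=11
  Job 3: p=9, C=20
  Job 4: p=9, C=29
  Job 5: p=15, C=44
Total completion time = 5 + 11 + 20 + 29 + 44 = 109

109


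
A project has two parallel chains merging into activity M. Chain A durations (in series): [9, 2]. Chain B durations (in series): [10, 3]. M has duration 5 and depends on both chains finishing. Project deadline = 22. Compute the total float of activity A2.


Forward pass: ES(A2) = sum of predecessors on chain A = 9
EF = ES + duration = 9 + 2 = 11
Backward pass: LF(M) = deadline = 22; LS(M) = 22 - 5 = 17
LF(A2) = LS(M) - sum(successors on chain A) = 17 - 0 = 17
LS = LF - duration = 17 - 2 = 15
Total float = LS - ES = 15 - 9 = 6

6


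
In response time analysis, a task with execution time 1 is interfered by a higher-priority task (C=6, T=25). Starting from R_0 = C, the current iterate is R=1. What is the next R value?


R_next = C + ceil(R_prev / T_hp) * C_hp
ceil(1 / 25) = ceil(0.04) = 1
Interference = 1 * 6 = 6
R_next = 1 + 6 = 7

7


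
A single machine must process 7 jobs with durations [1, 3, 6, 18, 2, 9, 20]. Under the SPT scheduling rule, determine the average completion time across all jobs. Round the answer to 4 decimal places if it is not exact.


Sort jobs by processing time (SPT order): [1, 2, 3, 6, 9, 18, 20]
Compute completion times sequentially:
  Job 1: processing = 1, completes at 1
  Job 2: processing = 2, completes at 3
  Job 3: processing = 3, completes at 6
  Job 4: processing = 6, completes at 12
  Job 5: processing = 9, completes at 21
  Job 6: processing = 18, completes at 39
  Job 7: processing = 20, completes at 59
Sum of completion times = 141
Average completion time = 141/7 = 20.1429

20.1429


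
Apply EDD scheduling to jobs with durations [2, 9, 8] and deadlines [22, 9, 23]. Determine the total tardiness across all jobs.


Sort by due date (EDD order): [(9, 9), (2, 22), (8, 23)]
Compute completion times and tardiness:
  Job 1: p=9, d=9, C=9, tardiness=max(0,9-9)=0
  Job 2: p=2, d=22, C=11, tardiness=max(0,11-22)=0
  Job 3: p=8, d=23, C=19, tardiness=max(0,19-23)=0
Total tardiness = 0

0


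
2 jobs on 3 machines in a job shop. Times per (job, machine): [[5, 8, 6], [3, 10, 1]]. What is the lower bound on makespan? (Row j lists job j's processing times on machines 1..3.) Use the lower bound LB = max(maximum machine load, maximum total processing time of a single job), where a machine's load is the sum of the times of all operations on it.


Machine loads:
  Machine 1: 5 + 3 = 8
  Machine 2: 8 + 10 = 18
  Machine 3: 6 + 1 = 7
Max machine load = 18
Job totals:
  Job 1: 19
  Job 2: 14
Max job total = 19
Lower bound = max(18, 19) = 19

19


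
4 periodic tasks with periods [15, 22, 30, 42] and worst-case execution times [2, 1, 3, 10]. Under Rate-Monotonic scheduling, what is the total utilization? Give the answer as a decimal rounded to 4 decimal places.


Compute individual utilizations (exact fractions):
  Task 1: C/T = 2/15 (approx. 0.1333)
  Task 2: C/T = 1/22 (approx. 0.0455)
  Task 3: C/T = 3/30 = 1/10 (approx. 0.1)
  Task 4: C/T = 10/42 = 5/21 (approx. 0.2381)
Total utilization U = 2/15 + 1/22 + 1/10 + 5/21 = 199/385
Rounded to 4 decimal places: U = 0.5169
RM (Liu & Layland) bound for 4 tasks = 0.756828; compare with U = 199/385 (approx. 0.516883)
U <= bound, so schedulable by RM sufficient condition.

0.5169


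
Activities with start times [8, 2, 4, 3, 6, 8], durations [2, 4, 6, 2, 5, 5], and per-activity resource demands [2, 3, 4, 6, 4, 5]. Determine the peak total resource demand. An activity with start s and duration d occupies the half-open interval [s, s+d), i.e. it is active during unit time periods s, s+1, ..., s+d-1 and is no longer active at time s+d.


Each activity i is active on [start_i, start_i + duration_i).
Compute total resource usage per time slot:
  t=0: active resources = [], total = 0
  t=1: active resources = [], total = 0
  t=2: active resources = [3], total = 3
  t=3: active resources = [3, 6], total = 9
  t=4: active resources = [3, 4, 6], total = 13
  t=5: active resources = [3, 4], total = 7
  t=6: active resources = [4, 4], total = 8
  t=7: active resources = [4, 4], total = 8
  t=8: active resources = [2, 4, 4, 5], total = 15
  t=9: active resources = [2, 4, 4, 5], total = 15
  t=10: active resources = [4, 5], total = 9
  t=11: active resources = [5], total = 5
  t=12: active resources = [5], total = 5
Peak resource demand = 15

15


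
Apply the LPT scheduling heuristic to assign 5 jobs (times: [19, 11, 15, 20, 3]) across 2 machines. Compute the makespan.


Sort jobs in decreasing order (LPT): [20, 19, 15, 11, 3]
Assign each job to the least loaded machine:
  Machine 1: jobs [20, 11, 3], load = 34
  Machine 2: jobs [19, 15], load = 34
Makespan = max load = 34

34


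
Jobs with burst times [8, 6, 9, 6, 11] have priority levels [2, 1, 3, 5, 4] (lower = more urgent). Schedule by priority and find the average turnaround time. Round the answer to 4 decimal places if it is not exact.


Sort by priority (ascending = highest first):
Order: [(1, 6), (2, 8), (3, 9), (4, 11), (5, 6)]
Completion times:
  Priority 1, burst=6, C=6
  Priority 2, burst=8, C=14
  Priority 3, burst=9, C=23
  Priority 4, burst=11, C=34
  Priority 5, burst=6, C=40
Average turnaround = 117/5 = 23.4

23.4


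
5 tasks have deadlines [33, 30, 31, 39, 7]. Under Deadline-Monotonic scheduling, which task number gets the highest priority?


Sort tasks by relative deadline (ascending):
  Task 5: deadline = 7
  Task 2: deadline = 30
  Task 3: deadline = 31
  Task 1: deadline = 33
  Task 4: deadline = 39
Priority order (highest first): [5, 2, 3, 1, 4]
Highest priority task = 5

5


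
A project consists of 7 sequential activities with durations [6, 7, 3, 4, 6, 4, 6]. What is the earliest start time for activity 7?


Activity 7 starts after activities 1 through 6 complete.
Predecessor durations: [6, 7, 3, 4, 6, 4]
ES = 6 + 7 + 3 + 4 + 6 + 4 = 30

30


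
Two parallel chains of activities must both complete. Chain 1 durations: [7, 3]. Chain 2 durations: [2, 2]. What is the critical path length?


Path A total = 7 + 3 = 10
Path B total = 2 + 2 = 4
Critical path = longest path = max(10, 4) = 10

10


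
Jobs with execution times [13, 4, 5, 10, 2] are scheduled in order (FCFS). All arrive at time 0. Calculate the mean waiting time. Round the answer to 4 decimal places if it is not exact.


FCFS order (as given): [13, 4, 5, 10, 2]
Waiting times:
  Job 1: wait = 0
  Job 2: wait = 13
  Job 3: wait = 17
  Job 4: wait = 22
  Job 5: wait = 32
Sum of waiting times = 84
Average waiting time = 84/5 = 16.8

16.8


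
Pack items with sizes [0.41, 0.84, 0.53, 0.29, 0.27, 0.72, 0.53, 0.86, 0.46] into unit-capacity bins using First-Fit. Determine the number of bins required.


Place items sequentially using First-Fit:
  Item 0.41 -> new Bin 1
  Item 0.84 -> new Bin 2
  Item 0.53 -> Bin 1 (now 0.94)
  Item 0.29 -> new Bin 3
  Item 0.27 -> Bin 3 (now 0.56)
  Item 0.72 -> new Bin 4
  Item 0.53 -> new Bin 5
  Item 0.86 -> new Bin 6
  Item 0.46 -> Bin 5 (now 0.99)
Total bins used = 6

6


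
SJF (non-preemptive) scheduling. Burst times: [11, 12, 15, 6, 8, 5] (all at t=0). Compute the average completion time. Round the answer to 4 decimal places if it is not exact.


SJF order (ascending): [5, 6, 8, 11, 12, 15]
Completion times:
  Job 1: burst=5, C=5
  Job 2: burst=6, C=11
  Job 3: burst=8, C=19
  Job 4: burst=11, C=30
  Job 5: burst=12, C=42
  Job 6: burst=15, C=57
Average completion = 164/6 = 27.3333

27.3333


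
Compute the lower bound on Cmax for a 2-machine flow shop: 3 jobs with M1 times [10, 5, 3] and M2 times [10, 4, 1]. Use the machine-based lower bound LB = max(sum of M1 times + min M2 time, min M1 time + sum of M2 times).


LB1 = sum(M1 times) + min(M2 times) = 18 + 1 = 19
LB2 = min(M1 times) + sum(M2 times) = 3 + 15 = 18
Lower bound = max(LB1, LB2) = max(19, 18) = 19

19


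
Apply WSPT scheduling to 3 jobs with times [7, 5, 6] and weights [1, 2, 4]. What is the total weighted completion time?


Compute p/w ratios and sort ascending (WSPT): [(6, 4), (5, 2), (7, 1)]
Compute weighted completion times:
  Job (p=6,w=4): C=6, w*C=4*6=24
  Job (p=5,w=2): C=11, w*C=2*11=22
  Job (p=7,w=1): C=18, w*C=1*18=18
Total weighted completion time = 64

64


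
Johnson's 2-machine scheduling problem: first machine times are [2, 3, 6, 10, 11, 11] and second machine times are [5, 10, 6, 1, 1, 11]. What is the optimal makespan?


Apply Johnson's rule:
  Group 1 (a <= b): [(1, 2, 5), (2, 3, 10), (3, 6, 6), (6, 11, 11)]
  Group 2 (a > b): [(4, 10, 1), (5, 11, 1)]
Optimal job order: [1, 2, 3, 6, 4, 5]
Schedule:
  Job 1: M1 done at 2, M2 done at 7
  Job 2: M1 done at 5, M2 done at 17
  Job 3: M1 done at 11, M2 done at 23
  Job 6: M1 done at 22, M2 done at 34
  Job 4: M1 done at 32, M2 done at 35
  Job 5: M1 done at 43, M2 done at 44
Makespan = 44

44


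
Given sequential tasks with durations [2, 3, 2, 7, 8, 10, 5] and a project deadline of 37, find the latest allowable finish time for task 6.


LF(activity 6) = deadline - sum of successor durations
Successors: activities 7 through 7 with durations [5]
Sum of successor durations = 5
LF = 37 - 5 = 32

32


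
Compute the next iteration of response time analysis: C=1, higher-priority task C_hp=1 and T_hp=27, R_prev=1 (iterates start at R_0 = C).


R_next = C + ceil(R_prev / T_hp) * C_hp
ceil(1 / 27) = ceil(0.037) = 1
Interference = 1 * 1 = 1
R_next = 1 + 1 = 2

2


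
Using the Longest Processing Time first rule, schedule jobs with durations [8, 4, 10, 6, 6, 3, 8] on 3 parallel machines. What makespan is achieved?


Sort jobs in decreasing order (LPT): [10, 8, 8, 6, 6, 4, 3]
Assign each job to the least loaded machine:
  Machine 1: jobs [10, 4, 3], load = 17
  Machine 2: jobs [8, 6], load = 14
  Machine 3: jobs [8, 6], load = 14
Makespan = max load = 17

17


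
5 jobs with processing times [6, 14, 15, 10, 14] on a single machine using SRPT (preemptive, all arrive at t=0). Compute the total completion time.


Since all jobs arrive at t=0, SRPT equals SPT ordering.
SPT order: [6, 10, 14, 14, 15]
Completion times:
  Job 1: p=6, C=6
  Job 2: p=10, C=16
  Job 3: p=14, C=30
  Job 4: p=14, C=44
  Job 5: p=15, C=59
Total completion time = 6 + 16 + 30 + 44 + 59 = 155

155


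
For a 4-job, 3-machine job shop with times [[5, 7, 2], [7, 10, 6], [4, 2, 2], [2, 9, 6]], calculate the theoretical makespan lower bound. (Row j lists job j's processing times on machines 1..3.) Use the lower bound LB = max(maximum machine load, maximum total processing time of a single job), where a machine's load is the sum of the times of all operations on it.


Machine loads:
  Machine 1: 5 + 7 + 4 + 2 = 18
  Machine 2: 7 + 10 + 2 + 9 = 28
  Machine 3: 2 + 6 + 2 + 6 = 16
Max machine load = 28
Job totals:
  Job 1: 14
  Job 2: 23
  Job 3: 8
  Job 4: 17
Max job total = 23
Lower bound = max(28, 23) = 28

28


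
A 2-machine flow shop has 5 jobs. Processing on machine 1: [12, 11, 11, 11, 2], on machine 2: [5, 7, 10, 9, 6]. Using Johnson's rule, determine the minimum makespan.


Apply Johnson's rule:
  Group 1 (a <= b): [(5, 2, 6)]
  Group 2 (a > b): [(3, 11, 10), (4, 11, 9), (2, 11, 7), (1, 12, 5)]
Optimal job order: [5, 3, 4, 2, 1]
Schedule:
  Job 5: M1 done at 2, M2 done at 8
  Job 3: M1 done at 13, M2 done at 23
  Job 4: M1 done at 24, M2 done at 33
  Job 2: M1 done at 35, M2 done at 42
  Job 1: M1 done at 47, M2 done at 52
Makespan = 52

52


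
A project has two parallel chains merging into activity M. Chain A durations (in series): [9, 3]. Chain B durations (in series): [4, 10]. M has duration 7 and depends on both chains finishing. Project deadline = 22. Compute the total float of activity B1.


Forward pass: ES(B1) = sum of predecessors on chain B = 0
EF = ES + duration = 0 + 4 = 4
Backward pass: LF(M) = deadline = 22; LS(M) = 22 - 7 = 15
LF(B1) = LS(M) - sum(successors on chain B) = 15 - 10 = 5
LS = LF - duration = 5 - 4 = 1
Total float = LS - ES = 1 - 0 = 1

1


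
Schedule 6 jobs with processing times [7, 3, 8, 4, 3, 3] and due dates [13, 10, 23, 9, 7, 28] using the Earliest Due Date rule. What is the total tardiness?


Sort by due date (EDD order): [(3, 7), (4, 9), (3, 10), (7, 13), (8, 23), (3, 28)]
Compute completion times and tardiness:
  Job 1: p=3, d=7, C=3, tardiness=max(0,3-7)=0
  Job 2: p=4, d=9, C=7, tardiness=max(0,7-9)=0
  Job 3: p=3, d=10, C=10, tardiness=max(0,10-10)=0
  Job 4: p=7, d=13, C=17, tardiness=max(0,17-13)=4
  Job 5: p=8, d=23, C=25, tardiness=max(0,25-23)=2
  Job 6: p=3, d=28, C=28, tardiness=max(0,28-28)=0
Total tardiness = 6

6


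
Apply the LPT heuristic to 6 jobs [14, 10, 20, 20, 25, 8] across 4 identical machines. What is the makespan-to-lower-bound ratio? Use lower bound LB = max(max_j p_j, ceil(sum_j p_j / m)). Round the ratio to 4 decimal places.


LPT order: [25, 20, 20, 14, 10, 8]
Machine loads after assignment: [25, 28, 20, 24]
LPT makespan = 28
Lower bound = max(max_job, ceil(total/4)) = max(25, 25) = 25
Ratio = 28 / 25 = 1.12

1.12


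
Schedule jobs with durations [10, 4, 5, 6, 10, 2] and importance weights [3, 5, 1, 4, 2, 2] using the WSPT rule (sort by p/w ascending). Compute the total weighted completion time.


Compute p/w ratios and sort ascending (WSPT): [(4, 5), (2, 2), (6, 4), (10, 3), (5, 1), (10, 2)]
Compute weighted completion times:
  Job (p=4,w=5): C=4, w*C=5*4=20
  Job (p=2,w=2): C=6, w*C=2*6=12
  Job (p=6,w=4): C=12, w*C=4*12=48
  Job (p=10,w=3): C=22, w*C=3*22=66
  Job (p=5,w=1): C=27, w*C=1*27=27
  Job (p=10,w=2): C=37, w*C=2*37=74
Total weighted completion time = 247

247


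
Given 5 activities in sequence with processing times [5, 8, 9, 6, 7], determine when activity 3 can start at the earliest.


Activity 3 starts after activities 1 through 2 complete.
Predecessor durations: [5, 8]
ES = 5 + 8 = 13

13


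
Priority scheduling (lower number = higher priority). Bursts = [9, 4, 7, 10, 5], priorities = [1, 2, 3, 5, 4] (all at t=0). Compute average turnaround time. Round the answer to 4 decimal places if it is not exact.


Sort by priority (ascending = highest first):
Order: [(1, 9), (2, 4), (3, 7), (4, 5), (5, 10)]
Completion times:
  Priority 1, burst=9, C=9
  Priority 2, burst=4, C=13
  Priority 3, burst=7, C=20
  Priority 4, burst=5, C=25
  Priority 5, burst=10, C=35
Average turnaround = 102/5 = 20.4

20.4


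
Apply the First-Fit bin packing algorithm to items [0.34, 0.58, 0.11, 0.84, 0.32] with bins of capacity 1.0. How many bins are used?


Place items sequentially using First-Fit:
  Item 0.34 -> new Bin 1
  Item 0.58 -> Bin 1 (now 0.92)
  Item 0.11 -> new Bin 2
  Item 0.84 -> Bin 2 (now 0.95)
  Item 0.32 -> new Bin 3
Total bins used = 3

3


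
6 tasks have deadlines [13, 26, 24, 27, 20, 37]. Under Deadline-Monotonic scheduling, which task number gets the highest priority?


Sort tasks by relative deadline (ascending):
  Task 1: deadline = 13
  Task 5: deadline = 20
  Task 3: deadline = 24
  Task 2: deadline = 26
  Task 4: deadline = 27
  Task 6: deadline = 37
Priority order (highest first): [1, 5, 3, 2, 4, 6]
Highest priority task = 1

1


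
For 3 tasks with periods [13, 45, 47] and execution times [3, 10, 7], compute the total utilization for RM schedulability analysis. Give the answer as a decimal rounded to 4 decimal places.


Compute individual utilizations (exact fractions):
  Task 1: C/T = 3/13 (approx. 0.2308)
  Task 2: C/T = 10/45 = 2/9 (approx. 0.2222)
  Task 3: C/T = 7/47 (approx. 0.1489)
Total utilization U = 3/13 + 2/9 + 7/47 = 3310/5499
Rounded to 4 decimal places: U = 0.6019
RM (Liu & Layland) bound for 3 tasks = 0.779763; compare with U = 3310/5499 (approx. 0.601928)
U <= bound, so schedulable by RM sufficient condition.

0.6019


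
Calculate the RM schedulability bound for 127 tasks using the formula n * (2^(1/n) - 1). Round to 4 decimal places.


Compute 2^(1/127) = 1.0054727730
Subtract 1: 1.0054727730 - 1 = 0.0054727730
Multiply by n: 127 * 0.0054727730 = 0.6950421710
Round to 4 dp: 0.6950

0.6950


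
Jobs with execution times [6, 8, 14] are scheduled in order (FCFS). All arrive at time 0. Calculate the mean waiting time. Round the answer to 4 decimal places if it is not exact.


FCFS order (as given): [6, 8, 14]
Waiting times:
  Job 1: wait = 0
  Job 2: wait = 6
  Job 3: wait = 14
Sum of waiting times = 20
Average waiting time = 20/3 = 6.6667

6.6667


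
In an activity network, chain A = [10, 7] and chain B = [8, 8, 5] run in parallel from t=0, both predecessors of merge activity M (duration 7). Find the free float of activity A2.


ES(A2) = sum of predecessors on chain A = 10
EF(A2) = ES + duration = 10 + 7 = 17
Successor of A2 is M. ES(M) = max(sum(A), sum(B)) = max(17, 21) = 21
Free float = ES(successor) - EF(current) = 21 - 17 = 4

4


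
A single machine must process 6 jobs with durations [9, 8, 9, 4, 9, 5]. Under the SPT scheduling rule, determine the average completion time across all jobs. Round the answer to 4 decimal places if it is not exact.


Sort jobs by processing time (SPT order): [4, 5, 8, 9, 9, 9]
Compute completion times sequentially:
  Job 1: processing = 4, completes at 4
  Job 2: processing = 5, completes at 9
  Job 3: processing = 8, completes at 17
  Job 4: processing = 9, completes at 26
  Job 5: processing = 9, completes at 35
  Job 6: processing = 9, completes at 44
Sum of completion times = 135
Average completion time = 135/6 = 22.5

22.5


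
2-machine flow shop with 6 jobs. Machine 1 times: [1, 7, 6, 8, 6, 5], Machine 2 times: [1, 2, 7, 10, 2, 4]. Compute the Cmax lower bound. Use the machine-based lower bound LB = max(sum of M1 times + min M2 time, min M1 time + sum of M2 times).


LB1 = sum(M1 times) + min(M2 times) = 33 + 1 = 34
LB2 = min(M1 times) + sum(M2 times) = 1 + 26 = 27
Lower bound = max(LB1, LB2) = max(34, 27) = 34

34


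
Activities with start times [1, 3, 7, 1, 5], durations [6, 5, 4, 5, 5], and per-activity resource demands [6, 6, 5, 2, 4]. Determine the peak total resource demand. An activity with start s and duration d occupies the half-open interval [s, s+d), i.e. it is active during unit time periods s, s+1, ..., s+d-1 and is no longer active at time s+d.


Each activity i is active on [start_i, start_i + duration_i).
Compute total resource usage per time slot:
  t=0: active resources = [], total = 0
  t=1: active resources = [6, 2], total = 8
  t=2: active resources = [6, 2], total = 8
  t=3: active resources = [6, 6, 2], total = 14
  t=4: active resources = [6, 6, 2], total = 14
  t=5: active resources = [6, 6, 2, 4], total = 18
  t=6: active resources = [6, 6, 4], total = 16
  t=7: active resources = [6, 5, 4], total = 15
  t=8: active resources = [5, 4], total = 9
  t=9: active resources = [5, 4], total = 9
  t=10: active resources = [5], total = 5
Peak resource demand = 18

18


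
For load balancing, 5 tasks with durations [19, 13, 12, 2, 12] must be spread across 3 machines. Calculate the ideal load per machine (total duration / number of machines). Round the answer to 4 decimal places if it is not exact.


Total processing time = 19 + 13 + 12 + 2 + 12 = 58
Number of machines = 3
Ideal balanced load = 58 / 3 = 19.3333

19.3333


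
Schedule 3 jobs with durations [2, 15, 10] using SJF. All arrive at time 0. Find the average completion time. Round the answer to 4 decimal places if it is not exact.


SJF order (ascending): [2, 10, 15]
Completion times:
  Job 1: burst=2, C=2
  Job 2: burst=10, C=12
  Job 3: burst=15, C=27
Average completion = 41/3 = 13.6667

13.6667


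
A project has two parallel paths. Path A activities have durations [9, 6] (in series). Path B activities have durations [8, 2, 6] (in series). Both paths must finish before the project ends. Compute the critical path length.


Path A total = 9 + 6 = 15
Path B total = 8 + 2 + 6 = 16
Critical path = longest path = max(15, 16) = 16

16


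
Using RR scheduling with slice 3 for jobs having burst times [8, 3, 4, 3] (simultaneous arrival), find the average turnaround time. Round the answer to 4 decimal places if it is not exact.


Time quantum = 3
Execution trace:
  J1 runs 3 units, time = 3
  J2 runs 3 units, time = 6
  J3 runs 3 units, time = 9
  J4 runs 3 units, time = 12
  J1 runs 3 units, time = 15
  J3 runs 1 units, time = 16
  J1 runs 2 units, time = 18
Finish times: [18, 6, 16, 12]
Average turnaround = 52/4 = 13.0

13.0


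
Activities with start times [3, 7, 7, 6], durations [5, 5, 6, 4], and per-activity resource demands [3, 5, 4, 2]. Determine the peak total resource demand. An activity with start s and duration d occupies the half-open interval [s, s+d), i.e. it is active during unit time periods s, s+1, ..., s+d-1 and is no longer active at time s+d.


Each activity i is active on [start_i, start_i + duration_i).
Compute total resource usage per time slot:
  t=0: active resources = [], total = 0
  t=1: active resources = [], total = 0
  t=2: active resources = [], total = 0
  t=3: active resources = [3], total = 3
  t=4: active resources = [3], total = 3
  t=5: active resources = [3], total = 3
  t=6: active resources = [3, 2], total = 5
  t=7: active resources = [3, 5, 4, 2], total = 14
  t=8: active resources = [5, 4, 2], total = 11
  t=9: active resources = [5, 4, 2], total = 11
  t=10: active resources = [5, 4], total = 9
  t=11: active resources = [5, 4], total = 9
  t=12: active resources = [4], total = 4
Peak resource demand = 14

14


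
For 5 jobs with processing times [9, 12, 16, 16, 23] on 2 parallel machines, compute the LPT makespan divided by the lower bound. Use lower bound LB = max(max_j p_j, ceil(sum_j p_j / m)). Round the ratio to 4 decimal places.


LPT order: [23, 16, 16, 12, 9]
Machine loads after assignment: [35, 41]
LPT makespan = 41
Lower bound = max(max_job, ceil(total/2)) = max(23, 38) = 38
Ratio = 41 / 38 = 1.0789

1.0789


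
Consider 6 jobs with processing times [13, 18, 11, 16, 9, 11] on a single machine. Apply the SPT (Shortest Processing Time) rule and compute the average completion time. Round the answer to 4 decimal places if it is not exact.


Sort jobs by processing time (SPT order): [9, 11, 11, 13, 16, 18]
Compute completion times sequentially:
  Job 1: processing = 9, completes at 9
  Job 2: processing = 11, completes at 20
  Job 3: processing = 11, completes at 31
  Job 4: processing = 13, completes at 44
  Job 5: processing = 16, completes at 60
  Job 6: processing = 18, completes at 78
Sum of completion times = 242
Average completion time = 242/6 = 40.3333

40.3333


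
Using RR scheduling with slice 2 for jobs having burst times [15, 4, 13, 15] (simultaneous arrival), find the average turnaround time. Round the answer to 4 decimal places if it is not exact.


Time quantum = 2
Execution trace:
  J1 runs 2 units, time = 2
  J2 runs 2 units, time = 4
  J3 runs 2 units, time = 6
  J4 runs 2 units, time = 8
  J1 runs 2 units, time = 10
  J2 runs 2 units, time = 12
  J3 runs 2 units, time = 14
  J4 runs 2 units, time = 16
  J1 runs 2 units, time = 18
  J3 runs 2 units, time = 20
  J4 runs 2 units, time = 22
  J1 runs 2 units, time = 24
  J3 runs 2 units, time = 26
  J4 runs 2 units, time = 28
  J1 runs 2 units, time = 30
  J3 runs 2 units, time = 32
  J4 runs 2 units, time = 34
  J1 runs 2 units, time = 36
  J3 runs 2 units, time = 38
  J4 runs 2 units, time = 40
  J1 runs 2 units, time = 42
  J3 runs 1 units, time = 43
  J4 runs 2 units, time = 45
  J1 runs 1 units, time = 46
  J4 runs 1 units, time = 47
Finish times: [46, 12, 43, 47]
Average turnaround = 148/4 = 37.0

37.0


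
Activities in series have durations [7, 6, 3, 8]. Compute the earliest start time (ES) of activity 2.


Activity 2 starts after activities 1 through 1 complete.
Predecessor durations: [7]
ES = 7 = 7

7


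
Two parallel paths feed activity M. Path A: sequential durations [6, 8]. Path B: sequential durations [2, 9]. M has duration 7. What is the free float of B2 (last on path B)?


ES(B2) = sum of predecessors on chain B = 2
EF(B2) = ES + duration = 2 + 9 = 11
Successor of B2 is M. ES(M) = max(sum(A), sum(B)) = max(14, 11) = 14
Free float = ES(successor) - EF(current) = 14 - 11 = 3

3


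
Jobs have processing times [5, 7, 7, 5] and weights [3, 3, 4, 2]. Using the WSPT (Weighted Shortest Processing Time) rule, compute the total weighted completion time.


Compute p/w ratios and sort ascending (WSPT): [(5, 3), (7, 4), (7, 3), (5, 2)]
Compute weighted completion times:
  Job (p=5,w=3): C=5, w*C=3*5=15
  Job (p=7,w=4): C=12, w*C=4*12=48
  Job (p=7,w=3): C=19, w*C=3*19=57
  Job (p=5,w=2): C=24, w*C=2*24=48
Total weighted completion time = 168

168


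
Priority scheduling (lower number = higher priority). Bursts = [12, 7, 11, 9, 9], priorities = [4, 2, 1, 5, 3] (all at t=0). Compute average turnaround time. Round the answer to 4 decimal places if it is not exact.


Sort by priority (ascending = highest first):
Order: [(1, 11), (2, 7), (3, 9), (4, 12), (5, 9)]
Completion times:
  Priority 1, burst=11, C=11
  Priority 2, burst=7, C=18
  Priority 3, burst=9, C=27
  Priority 4, burst=12, C=39
  Priority 5, burst=9, C=48
Average turnaround = 143/5 = 28.6

28.6


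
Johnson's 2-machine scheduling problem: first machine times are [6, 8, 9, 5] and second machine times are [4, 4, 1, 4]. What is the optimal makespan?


Apply Johnson's rule:
  Group 1 (a <= b): []
  Group 2 (a > b): [(1, 6, 4), (2, 8, 4), (4, 5, 4), (3, 9, 1)]
Optimal job order: [1, 2, 4, 3]
Schedule:
  Job 1: M1 done at 6, M2 done at 10
  Job 2: M1 done at 14, M2 done at 18
  Job 4: M1 done at 19, M2 done at 23
  Job 3: M1 done at 28, M2 done at 29
Makespan = 29

29


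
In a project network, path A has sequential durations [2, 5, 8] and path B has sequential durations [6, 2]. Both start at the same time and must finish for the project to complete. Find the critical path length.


Path A total = 2 + 5 + 8 = 15
Path B total = 6 + 2 = 8
Critical path = longest path = max(15, 8) = 15

15


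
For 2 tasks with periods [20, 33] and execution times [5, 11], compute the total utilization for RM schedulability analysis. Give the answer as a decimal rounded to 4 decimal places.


Compute individual utilizations (exact fractions):
  Task 1: C/T = 5/20 = 1/4 (approx. 0.25)
  Task 2: C/T = 11/33 = 1/3 (approx. 0.3333)
Total utilization U = 1/4 + 1/3 = 7/12
Rounded to 4 decimal places: U = 0.5833
RM (Liu & Layland) bound for 2 tasks = 0.828427; compare with U = 7/12 (approx. 0.583333)
U <= bound, so schedulable by RM sufficient condition.

0.5833


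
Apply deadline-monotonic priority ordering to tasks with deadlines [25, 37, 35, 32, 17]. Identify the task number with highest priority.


Sort tasks by relative deadline (ascending):
  Task 5: deadline = 17
  Task 1: deadline = 25
  Task 4: deadline = 32
  Task 3: deadline = 35
  Task 2: deadline = 37
Priority order (highest first): [5, 1, 4, 3, 2]
Highest priority task = 5

5


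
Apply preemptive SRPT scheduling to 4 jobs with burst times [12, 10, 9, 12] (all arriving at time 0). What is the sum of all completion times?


Since all jobs arrive at t=0, SRPT equals SPT ordering.
SPT order: [9, 10, 12, 12]
Completion times:
  Job 1: p=9, C=9
  Job 2: p=10, C=19
  Job 3: p=12, C=31
  Job 4: p=12, C=43
Total completion time = 9 + 19 + 31 + 43 = 102

102


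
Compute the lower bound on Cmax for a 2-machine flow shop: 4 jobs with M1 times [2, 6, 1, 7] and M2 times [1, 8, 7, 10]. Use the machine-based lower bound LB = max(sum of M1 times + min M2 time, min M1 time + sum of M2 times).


LB1 = sum(M1 times) + min(M2 times) = 16 + 1 = 17
LB2 = min(M1 times) + sum(M2 times) = 1 + 26 = 27
Lower bound = max(LB1, LB2) = max(17, 27) = 27

27


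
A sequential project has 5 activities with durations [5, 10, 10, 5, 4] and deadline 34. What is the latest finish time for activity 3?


LF(activity 3) = deadline - sum of successor durations
Successors: activities 4 through 5 with durations [5, 4]
Sum of successor durations = 9
LF = 34 - 9 = 25

25


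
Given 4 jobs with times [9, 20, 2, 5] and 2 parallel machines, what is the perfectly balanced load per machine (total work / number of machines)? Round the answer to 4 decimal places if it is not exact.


Total processing time = 9 + 20 + 2 + 5 = 36
Number of machines = 2
Ideal balanced load = 36 / 2 = 18.0

18.0


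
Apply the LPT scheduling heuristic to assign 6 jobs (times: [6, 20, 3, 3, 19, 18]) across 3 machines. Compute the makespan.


Sort jobs in decreasing order (LPT): [20, 19, 18, 6, 3, 3]
Assign each job to the least loaded machine:
  Machine 1: jobs [20, 3], load = 23
  Machine 2: jobs [19, 3], load = 22
  Machine 3: jobs [18, 6], load = 24
Makespan = max load = 24

24


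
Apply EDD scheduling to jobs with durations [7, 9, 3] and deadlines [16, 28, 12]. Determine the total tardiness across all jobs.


Sort by due date (EDD order): [(3, 12), (7, 16), (9, 28)]
Compute completion times and tardiness:
  Job 1: p=3, d=12, C=3, tardiness=max(0,3-12)=0
  Job 2: p=7, d=16, C=10, tardiness=max(0,10-16)=0
  Job 3: p=9, d=28, C=19, tardiness=max(0,19-28)=0
Total tardiness = 0

0


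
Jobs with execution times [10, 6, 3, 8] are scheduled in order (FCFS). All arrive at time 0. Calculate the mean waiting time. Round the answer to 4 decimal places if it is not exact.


FCFS order (as given): [10, 6, 3, 8]
Waiting times:
  Job 1: wait = 0
  Job 2: wait = 10
  Job 3: wait = 16
  Job 4: wait = 19
Sum of waiting times = 45
Average waiting time = 45/4 = 11.25

11.25


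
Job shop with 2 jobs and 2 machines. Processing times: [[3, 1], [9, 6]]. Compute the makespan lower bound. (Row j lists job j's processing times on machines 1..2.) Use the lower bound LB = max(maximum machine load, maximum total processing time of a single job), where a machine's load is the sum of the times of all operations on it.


Machine loads:
  Machine 1: 3 + 9 = 12
  Machine 2: 1 + 6 = 7
Max machine load = 12
Job totals:
  Job 1: 4
  Job 2: 15
Max job total = 15
Lower bound = max(12, 15) = 15

15


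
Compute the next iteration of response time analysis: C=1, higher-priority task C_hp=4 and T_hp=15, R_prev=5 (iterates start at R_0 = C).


R_next = C + ceil(R_prev / T_hp) * C_hp
ceil(5 / 15) = ceil(0.3333) = 1
Interference = 1 * 4 = 4
R_next = 1 + 4 = 5
R_next = R_prev, so the iteration has converged (response time = 5).

5


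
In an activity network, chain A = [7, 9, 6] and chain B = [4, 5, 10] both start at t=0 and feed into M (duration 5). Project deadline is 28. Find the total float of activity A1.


Forward pass: ES(A1) = sum of predecessors on chain A = 0
EF = ES + duration = 0 + 7 = 7
Backward pass: LF(M) = deadline = 28; LS(M) = 28 - 5 = 23
LF(A1) = LS(M) - sum(successors on chain A) = 23 - 15 = 8
LS = LF - duration = 8 - 7 = 1
Total float = LS - ES = 1 - 0 = 1

1


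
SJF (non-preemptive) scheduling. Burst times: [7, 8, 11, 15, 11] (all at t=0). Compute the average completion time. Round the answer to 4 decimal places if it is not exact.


SJF order (ascending): [7, 8, 11, 11, 15]
Completion times:
  Job 1: burst=7, C=7
  Job 2: burst=8, C=15
  Job 3: burst=11, C=26
  Job 4: burst=11, C=37
  Job 5: burst=15, C=52
Average completion = 137/5 = 27.4

27.4


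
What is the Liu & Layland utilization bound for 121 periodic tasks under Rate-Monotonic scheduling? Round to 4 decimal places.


Compute 2^(1/121) = 1.0057449283
Subtract 1: 1.0057449283 - 1 = 0.0057449283
Multiply by n: 121 * 0.0057449283 = 0.6951363243
Round to 4 dp: 0.6951

0.6951


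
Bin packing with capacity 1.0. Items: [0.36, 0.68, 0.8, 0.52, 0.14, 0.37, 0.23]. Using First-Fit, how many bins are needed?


Place items sequentially using First-Fit:
  Item 0.36 -> new Bin 1
  Item 0.68 -> new Bin 2
  Item 0.8 -> new Bin 3
  Item 0.52 -> Bin 1 (now 0.88)
  Item 0.14 -> Bin 2 (now 0.82)
  Item 0.37 -> new Bin 4
  Item 0.23 -> Bin 4 (now 0.6)
Total bins used = 4

4


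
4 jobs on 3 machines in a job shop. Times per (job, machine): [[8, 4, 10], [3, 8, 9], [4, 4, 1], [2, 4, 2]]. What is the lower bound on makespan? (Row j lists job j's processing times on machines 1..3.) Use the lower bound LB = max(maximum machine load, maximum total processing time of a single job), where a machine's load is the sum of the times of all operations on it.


Machine loads:
  Machine 1: 8 + 3 + 4 + 2 = 17
  Machine 2: 4 + 8 + 4 + 4 = 20
  Machine 3: 10 + 9 + 1 + 2 = 22
Max machine load = 22
Job totals:
  Job 1: 22
  Job 2: 20
  Job 3: 9
  Job 4: 8
Max job total = 22
Lower bound = max(22, 22) = 22

22


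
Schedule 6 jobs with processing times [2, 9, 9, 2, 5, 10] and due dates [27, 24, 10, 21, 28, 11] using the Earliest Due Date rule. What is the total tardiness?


Sort by due date (EDD order): [(9, 10), (10, 11), (2, 21), (9, 24), (2, 27), (5, 28)]
Compute completion times and tardiness:
  Job 1: p=9, d=10, C=9, tardiness=max(0,9-10)=0
  Job 2: p=10, d=11, C=19, tardiness=max(0,19-11)=8
  Job 3: p=2, d=21, C=21, tardiness=max(0,21-21)=0
  Job 4: p=9, d=24, C=30, tardiness=max(0,30-24)=6
  Job 5: p=2, d=27, C=32, tardiness=max(0,32-27)=5
  Job 6: p=5, d=28, C=37, tardiness=max(0,37-28)=9
Total tardiness = 28

28


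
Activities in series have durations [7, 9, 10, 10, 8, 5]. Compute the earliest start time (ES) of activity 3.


Activity 3 starts after activities 1 through 2 complete.
Predecessor durations: [7, 9]
ES = 7 + 9 = 16

16


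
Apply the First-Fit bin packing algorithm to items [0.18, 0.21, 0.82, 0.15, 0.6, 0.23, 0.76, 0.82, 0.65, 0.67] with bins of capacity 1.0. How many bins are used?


Place items sequentially using First-Fit:
  Item 0.18 -> new Bin 1
  Item 0.21 -> Bin 1 (now 0.39)
  Item 0.82 -> new Bin 2
  Item 0.15 -> Bin 1 (now 0.54)
  Item 0.6 -> new Bin 3
  Item 0.23 -> Bin 1 (now 0.77)
  Item 0.76 -> new Bin 4
  Item 0.82 -> new Bin 5
  Item 0.65 -> new Bin 6
  Item 0.67 -> new Bin 7
Total bins used = 7

7


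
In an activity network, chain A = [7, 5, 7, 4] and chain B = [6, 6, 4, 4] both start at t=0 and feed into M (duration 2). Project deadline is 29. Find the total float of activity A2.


Forward pass: ES(A2) = sum of predecessors on chain A = 7
EF = ES + duration = 7 + 5 = 12
Backward pass: LF(M) = deadline = 29; LS(M) = 29 - 2 = 27
LF(A2) = LS(M) - sum(successors on chain A) = 27 - 11 = 16
LS = LF - duration = 16 - 5 = 11
Total float = LS - ES = 11 - 7 = 4

4


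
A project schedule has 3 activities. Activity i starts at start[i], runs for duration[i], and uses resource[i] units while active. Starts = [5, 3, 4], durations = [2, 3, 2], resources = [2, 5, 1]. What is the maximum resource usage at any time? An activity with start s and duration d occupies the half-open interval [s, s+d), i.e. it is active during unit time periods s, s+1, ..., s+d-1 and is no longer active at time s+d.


Each activity i is active on [start_i, start_i + duration_i).
Compute total resource usage per time slot:
  t=0: active resources = [], total = 0
  t=1: active resources = [], total = 0
  t=2: active resources = [], total = 0
  t=3: active resources = [5], total = 5
  t=4: active resources = [5, 1], total = 6
  t=5: active resources = [2, 5, 1], total = 8
  t=6: active resources = [2], total = 2
Peak resource demand = 8

8


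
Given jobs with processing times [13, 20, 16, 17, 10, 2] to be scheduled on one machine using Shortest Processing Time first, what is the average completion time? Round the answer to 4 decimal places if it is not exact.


Sort jobs by processing time (SPT order): [2, 10, 13, 16, 17, 20]
Compute completion times sequentially:
  Job 1: processing = 2, completes at 2
  Job 2: processing = 10, completes at 12
  Job 3: processing = 13, completes at 25
  Job 4: processing = 16, completes at 41
  Job 5: processing = 17, completes at 58
  Job 6: processing = 20, completes at 78
Sum of completion times = 216
Average completion time = 216/6 = 36.0

36.0


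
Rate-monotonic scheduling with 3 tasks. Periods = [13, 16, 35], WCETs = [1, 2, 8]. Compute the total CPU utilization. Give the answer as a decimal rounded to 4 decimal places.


Compute individual utilizations (exact fractions):
  Task 1: C/T = 1/13 (approx. 0.0769)
  Task 2: C/T = 2/16 = 1/8 (approx. 0.125)
  Task 3: C/T = 8/35 (approx. 0.2286)
Total utilization U = 1/13 + 1/8 + 8/35 = 1567/3640
Rounded to 4 decimal places: U = 0.4305
RM (Liu & Layland) bound for 3 tasks = 0.779763; compare with U = 1567/3640 (approx. 0.430495)
U <= bound, so schedulable by RM sufficient condition.

0.4305


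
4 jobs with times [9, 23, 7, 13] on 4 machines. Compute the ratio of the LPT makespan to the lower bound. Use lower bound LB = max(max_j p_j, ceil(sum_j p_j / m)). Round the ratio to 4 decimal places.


LPT order: [23, 13, 9, 7]
Machine loads after assignment: [23, 13, 9, 7]
LPT makespan = 23
Lower bound = max(max_job, ceil(total/4)) = max(23, 13) = 23
Ratio = 23 / 23 = 1.0

1.0


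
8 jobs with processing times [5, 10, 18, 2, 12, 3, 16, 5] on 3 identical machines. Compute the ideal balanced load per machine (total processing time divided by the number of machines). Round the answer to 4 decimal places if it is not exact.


Total processing time = 5 + 10 + 18 + 2 + 12 + 3 + 16 + 5 = 71
Number of machines = 3
Ideal balanced load = 71 / 3 = 23.6667

23.6667


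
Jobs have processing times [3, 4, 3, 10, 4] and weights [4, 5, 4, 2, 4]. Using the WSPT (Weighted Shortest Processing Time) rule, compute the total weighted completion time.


Compute p/w ratios and sort ascending (WSPT): [(3, 4), (3, 4), (4, 5), (4, 4), (10, 2)]
Compute weighted completion times:
  Job (p=3,w=4): C=3, w*C=4*3=12
  Job (p=3,w=4): C=6, w*C=4*6=24
  Job (p=4,w=5): C=10, w*C=5*10=50
  Job (p=4,w=4): C=14, w*C=4*14=56
  Job (p=10,w=2): C=24, w*C=2*24=48
Total weighted completion time = 190

190
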